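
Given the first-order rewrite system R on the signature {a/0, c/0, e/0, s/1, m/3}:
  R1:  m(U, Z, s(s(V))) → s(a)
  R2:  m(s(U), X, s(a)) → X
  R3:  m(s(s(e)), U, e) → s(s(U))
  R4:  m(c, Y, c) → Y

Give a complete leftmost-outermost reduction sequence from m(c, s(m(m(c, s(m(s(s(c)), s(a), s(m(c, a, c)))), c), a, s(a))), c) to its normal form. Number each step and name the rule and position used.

s(a)

1. m(c, s(m(m(c, s(m(s(s(c)), s(a), s(m(c, a, c)))), c), a, s(a))), c)  →  s(m(m(c, s(m(s(s(c)), s(a), s(m(c, a, c)))), c), a, s(a)))   [R4 at ε]
2. s(m(m(c, s(m(s(s(c)), s(a), s(m(c, a, c)))), c), a, s(a)))  →  s(m(s(m(s(s(c)), s(a), s(m(c, a, c)))), a, s(a)))   [R4 at 1.1]
3. s(m(s(m(s(s(c)), s(a), s(m(c, a, c)))), a, s(a)))  →  s(a)   [R2 at 1]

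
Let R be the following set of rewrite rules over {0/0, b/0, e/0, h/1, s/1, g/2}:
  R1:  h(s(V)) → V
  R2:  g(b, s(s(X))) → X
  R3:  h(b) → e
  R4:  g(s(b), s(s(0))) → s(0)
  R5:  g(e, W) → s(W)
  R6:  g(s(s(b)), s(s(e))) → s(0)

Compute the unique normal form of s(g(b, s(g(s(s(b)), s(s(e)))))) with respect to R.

1. s(g(b, s(g(s(s(b)), s(s(e))))))  →  s(g(b, s(s(0))))   [R6 at 1.2.1]
2. s(g(b, s(s(0))))  →  s(0)   [R2 at 1]

s(0)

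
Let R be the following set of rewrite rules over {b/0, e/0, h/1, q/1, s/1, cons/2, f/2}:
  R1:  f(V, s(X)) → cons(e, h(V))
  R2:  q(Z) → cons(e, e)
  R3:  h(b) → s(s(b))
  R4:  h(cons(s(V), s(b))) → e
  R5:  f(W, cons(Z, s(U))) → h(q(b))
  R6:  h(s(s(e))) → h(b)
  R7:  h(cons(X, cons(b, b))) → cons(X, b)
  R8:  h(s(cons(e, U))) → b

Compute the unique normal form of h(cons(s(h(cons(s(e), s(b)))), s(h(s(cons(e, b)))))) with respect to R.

e

1. h(cons(s(h(cons(s(e), s(b)))), s(h(s(cons(e, b))))))  →  h(cons(s(e), s(h(s(cons(e, b))))))   [R4 at 1.1.1]
2. h(cons(s(e), s(h(s(cons(e, b))))))  →  h(cons(s(e), s(b)))   [R8 at 1.2.1]
3. h(cons(s(e), s(b)))  →  e   [R4 at ε]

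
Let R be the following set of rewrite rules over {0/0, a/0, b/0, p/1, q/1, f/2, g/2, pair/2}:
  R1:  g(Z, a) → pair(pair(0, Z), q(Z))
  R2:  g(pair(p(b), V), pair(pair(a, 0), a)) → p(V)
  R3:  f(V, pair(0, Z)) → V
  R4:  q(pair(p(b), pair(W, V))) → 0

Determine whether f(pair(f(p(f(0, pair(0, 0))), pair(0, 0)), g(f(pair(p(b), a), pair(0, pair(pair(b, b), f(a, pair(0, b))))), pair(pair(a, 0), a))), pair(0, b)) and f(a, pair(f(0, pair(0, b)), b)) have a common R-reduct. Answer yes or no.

Reduce t₁ = f(pair(f(p(f(0, pair(0, 0))), pair(0, 0)), g(f(pair(p(b), a), pair(0, pair(pair(b, b), f(a, pair(0, b))))), pair(pair(a, 0), a))), pair(0, b)):
1. f(pair(f(p(f(0, pair(0, 0))), pair(0, 0)), g(f(pair(p(b), a), pair(0, pair(pair(b, b), f(a, pair(0, b))))), pair(pair(a, 0), a))), pair(0, b))  →  pair(f(p(f(0, pair(0, 0))), pair(0, 0)), g(f(pair(p(b), a), pair(0, pair(pair(b, b), f(a, pair(0, b))))), pair(pair(a, 0), a)))   [R3 at ε]
2. pair(f(p(f(0, pair(0, 0))), pair(0, 0)), g(f(pair(p(b), a), pair(0, pair(pair(b, b), f(a, pair(0, b))))), pair(pair(a, 0), a)))  →  pair(p(f(0, pair(0, 0))), g(f(pair(p(b), a), pair(0, pair(pair(b, b), f(a, pair(0, b))))), pair(pair(a, 0), a)))   [R3 at 1]
3. pair(p(f(0, pair(0, 0))), g(f(pair(p(b), a), pair(0, pair(pair(b, b), f(a, pair(0, b))))), pair(pair(a, 0), a)))  →  pair(p(0), g(f(pair(p(b), a), pair(0, pair(pair(b, b), f(a, pair(0, b))))), pair(pair(a, 0), a)))   [R3 at 1.1]
4. pair(p(0), g(f(pair(p(b), a), pair(0, pair(pair(b, b), f(a, pair(0, b))))), pair(pair(a, 0), a)))  →  pair(p(0), g(pair(p(b), a), pair(pair(a, 0), a)))   [R3 at 2.1]
5. pair(p(0), g(pair(p(b), a), pair(pair(a, 0), a)))  →  pair(p(0), p(a))   [R2 at 2]

Reduce t₂ = f(a, pair(f(0, pair(0, b)), b)):
1. f(a, pair(f(0, pair(0, b)), b))  →  f(a, pair(0, b))   [R3 at 2.1]
2. f(a, pair(0, b))  →  a   [R3 at ε]

no — NF(t₁) = pair(p(0), p(a)), NF(t₂) = a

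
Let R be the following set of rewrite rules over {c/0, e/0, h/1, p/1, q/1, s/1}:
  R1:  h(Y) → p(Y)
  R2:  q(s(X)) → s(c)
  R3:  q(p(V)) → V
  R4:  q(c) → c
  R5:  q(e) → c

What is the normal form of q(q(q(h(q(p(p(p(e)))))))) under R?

1. q(q(q(h(q(p(p(p(e))))))))  →  q(q(q(p(q(p(p(p(e))))))))   [R1 at 1.1.1]
2. q(q(q(p(q(p(p(p(e))))))))  →  q(q(q(p(p(p(e))))))   [R3 at 1.1]
3. q(q(q(p(p(p(e))))))  →  q(q(p(p(e))))   [R3 at 1.1]
4. q(q(p(p(e))))  →  q(p(e))   [R3 at 1]
5. q(p(e))  →  e   [R3 at ε]

e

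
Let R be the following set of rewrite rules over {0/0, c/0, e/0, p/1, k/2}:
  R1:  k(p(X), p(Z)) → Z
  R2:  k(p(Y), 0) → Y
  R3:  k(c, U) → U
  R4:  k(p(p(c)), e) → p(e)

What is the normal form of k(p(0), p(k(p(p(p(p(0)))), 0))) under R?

1. k(p(0), p(k(p(p(p(p(0)))), 0)))  →  k(p(p(p(p(0)))), 0)   [R1 at ε]
2. k(p(p(p(p(0)))), 0)  →  p(p(p(0)))   [R2 at ε]

p(p(p(0)))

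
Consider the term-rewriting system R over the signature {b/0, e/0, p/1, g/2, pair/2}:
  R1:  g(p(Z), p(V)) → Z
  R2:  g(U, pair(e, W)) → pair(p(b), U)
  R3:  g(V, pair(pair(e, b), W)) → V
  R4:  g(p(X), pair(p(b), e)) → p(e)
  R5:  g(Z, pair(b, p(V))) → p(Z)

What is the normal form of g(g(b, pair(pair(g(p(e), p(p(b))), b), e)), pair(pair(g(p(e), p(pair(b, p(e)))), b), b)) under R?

1. g(g(b, pair(pair(g(p(e), p(p(b))), b), e)), pair(pair(g(p(e), p(pair(b, p(e)))), b), b))  →  g(g(b, pair(pair(e, b), e)), pair(pair(g(p(e), p(pair(b, p(e)))), b), b))   [R1 at 1.2.1.1]
2. g(g(b, pair(pair(e, b), e)), pair(pair(g(p(e), p(pair(b, p(e)))), b), b))  →  g(b, pair(pair(g(p(e), p(pair(b, p(e)))), b), b))   [R3 at 1]
3. g(b, pair(pair(g(p(e), p(pair(b, p(e)))), b), b))  →  g(b, pair(pair(e, b), b))   [R1 at 2.1.1]
4. g(b, pair(pair(e, b), b))  →  b   [R3 at ε]

b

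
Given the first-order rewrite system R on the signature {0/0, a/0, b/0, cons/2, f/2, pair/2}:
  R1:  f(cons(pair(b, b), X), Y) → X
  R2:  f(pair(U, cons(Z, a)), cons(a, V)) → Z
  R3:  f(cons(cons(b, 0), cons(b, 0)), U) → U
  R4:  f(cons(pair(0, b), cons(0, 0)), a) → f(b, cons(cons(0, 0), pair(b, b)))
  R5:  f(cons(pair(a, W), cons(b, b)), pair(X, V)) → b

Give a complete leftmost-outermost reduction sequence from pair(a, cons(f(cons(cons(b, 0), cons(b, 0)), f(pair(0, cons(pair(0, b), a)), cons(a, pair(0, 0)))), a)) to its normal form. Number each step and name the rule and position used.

1. pair(a, cons(f(cons(cons(b, 0), cons(b, 0)), f(pair(0, cons(pair(0, b), a)), cons(a, pair(0, 0)))), a))  →  pair(a, cons(f(pair(0, cons(pair(0, b), a)), cons(a, pair(0, 0))), a))   [R3 at 2.1]
2. pair(a, cons(f(pair(0, cons(pair(0, b), a)), cons(a, pair(0, 0))), a))  →  pair(a, cons(pair(0, b), a))   [R2 at 2.1]

pair(a, cons(pair(0, b), a))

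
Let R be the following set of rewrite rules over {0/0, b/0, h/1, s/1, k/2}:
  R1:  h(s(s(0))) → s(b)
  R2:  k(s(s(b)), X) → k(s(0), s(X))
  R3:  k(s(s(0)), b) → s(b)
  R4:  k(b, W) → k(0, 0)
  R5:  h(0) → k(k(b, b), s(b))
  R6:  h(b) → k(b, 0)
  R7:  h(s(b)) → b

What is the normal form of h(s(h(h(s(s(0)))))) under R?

1. h(s(h(h(s(s(0))))))  →  h(s(h(s(b))))   [R1 at 1.1.1]
2. h(s(h(s(b))))  →  h(s(b))   [R7 at 1.1]
3. h(s(b))  →  b   [R7 at ε]

b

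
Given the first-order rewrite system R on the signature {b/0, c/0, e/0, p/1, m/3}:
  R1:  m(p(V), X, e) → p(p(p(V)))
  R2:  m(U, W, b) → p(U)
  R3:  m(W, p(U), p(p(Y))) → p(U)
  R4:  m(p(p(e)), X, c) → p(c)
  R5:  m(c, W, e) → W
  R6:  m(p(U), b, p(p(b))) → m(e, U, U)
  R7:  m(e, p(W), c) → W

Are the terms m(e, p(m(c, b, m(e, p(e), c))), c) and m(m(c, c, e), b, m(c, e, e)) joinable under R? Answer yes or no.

Reduce t₁ = m(e, p(m(c, b, m(e, p(e), c))), c):
1. m(e, p(m(c, b, m(e, p(e), c))), c)  →  m(c, b, m(e, p(e), c))   [R7 at ε]
2. m(c, b, m(e, p(e), c))  →  m(c, b, e)   [R7 at 3]
3. m(c, b, e)  →  b   [R5 at ε]

Reduce t₂ = m(m(c, c, e), b, m(c, e, e)):
1. m(m(c, c, e), b, m(c, e, e))  →  m(c, b, m(c, e, e))   [R5 at 1]
2. m(c, b, m(c, e, e))  →  m(c, b, e)   [R5 at 3]
3. m(c, b, e)  →  b   [R5 at ε]

yes — NF(t₁) = b, NF(t₂) = b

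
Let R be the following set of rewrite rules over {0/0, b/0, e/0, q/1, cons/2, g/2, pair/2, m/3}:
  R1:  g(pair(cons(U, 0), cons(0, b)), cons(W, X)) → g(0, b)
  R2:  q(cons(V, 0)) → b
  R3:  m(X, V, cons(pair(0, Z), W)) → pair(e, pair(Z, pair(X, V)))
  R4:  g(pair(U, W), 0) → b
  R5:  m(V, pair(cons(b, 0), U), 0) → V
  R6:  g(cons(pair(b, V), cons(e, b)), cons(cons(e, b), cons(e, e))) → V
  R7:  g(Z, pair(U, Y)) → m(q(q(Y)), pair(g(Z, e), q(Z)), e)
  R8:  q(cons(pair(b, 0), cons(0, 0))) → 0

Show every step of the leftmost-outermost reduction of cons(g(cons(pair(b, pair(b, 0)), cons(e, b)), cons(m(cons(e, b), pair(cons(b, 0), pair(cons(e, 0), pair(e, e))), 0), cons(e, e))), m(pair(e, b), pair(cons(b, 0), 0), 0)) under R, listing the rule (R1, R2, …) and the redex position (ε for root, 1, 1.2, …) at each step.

cons(pair(b, 0), pair(e, b))

1. cons(g(cons(pair(b, pair(b, 0)), cons(e, b)), cons(m(cons(e, b), pair(cons(b, 0), pair(cons(e, 0), pair(e, e))), 0), cons(e, e))), m(pair(e, b), pair(cons(b, 0), 0), 0))  →  cons(g(cons(pair(b, pair(b, 0)), cons(e, b)), cons(cons(e, b), cons(e, e))), m(pair(e, b), pair(cons(b, 0), 0), 0))   [R5 at 1.2.1]
2. cons(g(cons(pair(b, pair(b, 0)), cons(e, b)), cons(cons(e, b), cons(e, e))), m(pair(e, b), pair(cons(b, 0), 0), 0))  →  cons(pair(b, 0), m(pair(e, b), pair(cons(b, 0), 0), 0))   [R6 at 1]
3. cons(pair(b, 0), m(pair(e, b), pair(cons(b, 0), 0), 0))  →  cons(pair(b, 0), pair(e, b))   [R5 at 2]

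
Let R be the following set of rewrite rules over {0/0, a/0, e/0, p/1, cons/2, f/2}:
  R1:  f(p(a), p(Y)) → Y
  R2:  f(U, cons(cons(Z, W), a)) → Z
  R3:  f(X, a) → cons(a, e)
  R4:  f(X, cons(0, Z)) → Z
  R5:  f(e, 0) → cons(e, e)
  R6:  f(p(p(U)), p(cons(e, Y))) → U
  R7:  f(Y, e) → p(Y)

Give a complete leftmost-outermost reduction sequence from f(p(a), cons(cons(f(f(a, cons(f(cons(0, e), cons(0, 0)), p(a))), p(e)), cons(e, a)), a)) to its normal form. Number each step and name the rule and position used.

e

1. f(p(a), cons(cons(f(f(a, cons(f(cons(0, e), cons(0, 0)), p(a))), p(e)), cons(e, a)), a))  →  f(f(a, cons(f(cons(0, e), cons(0, 0)), p(a))), p(e))   [R2 at ε]
2. f(f(a, cons(f(cons(0, e), cons(0, 0)), p(a))), p(e))  →  f(f(a, cons(0, p(a))), p(e))   [R4 at 1.2.1]
3. f(f(a, cons(0, p(a))), p(e))  →  f(p(a), p(e))   [R4 at 1]
4. f(p(a), p(e))  →  e   [R1 at ε]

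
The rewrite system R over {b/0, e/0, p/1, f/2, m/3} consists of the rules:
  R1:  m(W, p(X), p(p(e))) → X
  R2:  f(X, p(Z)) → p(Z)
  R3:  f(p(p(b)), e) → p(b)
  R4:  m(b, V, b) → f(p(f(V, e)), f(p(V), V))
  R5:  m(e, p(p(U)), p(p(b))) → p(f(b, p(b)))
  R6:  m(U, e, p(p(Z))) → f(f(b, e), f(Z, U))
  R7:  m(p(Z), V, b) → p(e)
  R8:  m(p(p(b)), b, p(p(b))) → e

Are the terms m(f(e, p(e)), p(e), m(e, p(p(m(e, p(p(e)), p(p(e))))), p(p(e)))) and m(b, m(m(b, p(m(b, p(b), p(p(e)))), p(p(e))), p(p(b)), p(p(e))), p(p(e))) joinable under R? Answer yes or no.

no — NF(t₁) = e, NF(t₂) = b

Reduce t₁ = m(f(e, p(e)), p(e), m(e, p(p(m(e, p(p(e)), p(p(e))))), p(p(e)))):
1. m(f(e, p(e)), p(e), m(e, p(p(m(e, p(p(e)), p(p(e))))), p(p(e))))  →  m(p(e), p(e), m(e, p(p(m(e, p(p(e)), p(p(e))))), p(p(e))))   [R2 at 1]
2. m(p(e), p(e), m(e, p(p(m(e, p(p(e)), p(p(e))))), p(p(e))))  →  m(p(e), p(e), p(m(e, p(p(e)), p(p(e)))))   [R1 at 3]
3. m(p(e), p(e), p(m(e, p(p(e)), p(p(e)))))  →  m(p(e), p(e), p(p(e)))   [R1 at 3.1]
4. m(p(e), p(e), p(p(e)))  →  e   [R1 at ε]

Reduce t₂ = m(b, m(m(b, p(m(b, p(b), p(p(e)))), p(p(e))), p(p(b)), p(p(e))), p(p(e))):
1. m(b, m(m(b, p(m(b, p(b), p(p(e)))), p(p(e))), p(p(b)), p(p(e))), p(p(e)))  →  m(b, p(b), p(p(e)))   [R1 at 2]
2. m(b, p(b), p(p(e)))  →  b   [R1 at ε]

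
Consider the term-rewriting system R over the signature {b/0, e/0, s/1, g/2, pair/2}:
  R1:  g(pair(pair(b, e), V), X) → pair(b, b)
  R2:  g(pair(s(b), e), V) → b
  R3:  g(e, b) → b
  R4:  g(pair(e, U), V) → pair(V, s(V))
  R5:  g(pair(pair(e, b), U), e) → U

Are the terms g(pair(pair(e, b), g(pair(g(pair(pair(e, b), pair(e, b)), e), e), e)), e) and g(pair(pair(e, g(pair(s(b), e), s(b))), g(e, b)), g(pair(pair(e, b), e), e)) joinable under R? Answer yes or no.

Reduce t₁ = g(pair(pair(e, b), g(pair(g(pair(pair(e, b), pair(e, b)), e), e), e)), e):
1. g(pair(pair(e, b), g(pair(g(pair(pair(e, b), pair(e, b)), e), e), e)), e)  →  g(pair(g(pair(pair(e, b), pair(e, b)), e), e), e)   [R5 at ε]
2. g(pair(g(pair(pair(e, b), pair(e, b)), e), e), e)  →  g(pair(pair(e, b), e), e)   [R5 at 1.1]
3. g(pair(pair(e, b), e), e)  →  e   [R5 at ε]

Reduce t₂ = g(pair(pair(e, g(pair(s(b), e), s(b))), g(e, b)), g(pair(pair(e, b), e), e)):
1. g(pair(pair(e, g(pair(s(b), e), s(b))), g(e, b)), g(pair(pair(e, b), e), e))  →  g(pair(pair(e, b), g(e, b)), g(pair(pair(e, b), e), e))   [R2 at 1.1.2]
2. g(pair(pair(e, b), g(e, b)), g(pair(pair(e, b), e), e))  →  g(pair(pair(e, b), b), g(pair(pair(e, b), e), e))   [R3 at 1.2]
3. g(pair(pair(e, b), b), g(pair(pair(e, b), e), e))  →  g(pair(pair(e, b), b), e)   [R5 at 2]
4. g(pair(pair(e, b), b), e)  →  b   [R5 at ε]

no — NF(t₁) = e, NF(t₂) = b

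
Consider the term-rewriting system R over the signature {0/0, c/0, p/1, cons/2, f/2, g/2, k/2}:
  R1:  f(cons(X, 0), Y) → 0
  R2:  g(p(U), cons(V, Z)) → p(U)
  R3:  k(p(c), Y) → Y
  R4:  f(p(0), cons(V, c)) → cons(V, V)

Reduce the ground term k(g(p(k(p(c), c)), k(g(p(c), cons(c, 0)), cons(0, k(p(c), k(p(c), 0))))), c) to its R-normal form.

1. k(g(p(k(p(c), c)), k(g(p(c), cons(c, 0)), cons(0, k(p(c), k(p(c), 0))))), c)  →  k(g(p(c), k(g(p(c), cons(c, 0)), cons(0, k(p(c), k(p(c), 0))))), c)   [R3 at 1.1.1]
2. k(g(p(c), k(g(p(c), cons(c, 0)), cons(0, k(p(c), k(p(c), 0))))), c)  →  k(g(p(c), k(p(c), cons(0, k(p(c), k(p(c), 0))))), c)   [R2 at 1.2.1]
3. k(g(p(c), k(p(c), cons(0, k(p(c), k(p(c), 0))))), c)  →  k(g(p(c), cons(0, k(p(c), k(p(c), 0)))), c)   [R3 at 1.2]
4. k(g(p(c), cons(0, k(p(c), k(p(c), 0)))), c)  →  k(p(c), c)   [R2 at 1]
5. k(p(c), c)  →  c   [R3 at ε]

c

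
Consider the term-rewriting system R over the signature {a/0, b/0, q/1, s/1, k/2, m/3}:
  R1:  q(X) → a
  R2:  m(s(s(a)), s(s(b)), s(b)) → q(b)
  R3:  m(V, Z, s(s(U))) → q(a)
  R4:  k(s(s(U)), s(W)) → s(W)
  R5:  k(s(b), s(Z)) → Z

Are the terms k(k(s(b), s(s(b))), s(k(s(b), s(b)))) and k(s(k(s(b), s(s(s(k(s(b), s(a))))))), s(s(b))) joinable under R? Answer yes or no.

no — NF(t₁) = b, NF(t₂) = s(s(b))

Reduce t₁ = k(k(s(b), s(s(b))), s(k(s(b), s(b)))):
1. k(k(s(b), s(s(b))), s(k(s(b), s(b))))  →  k(s(b), s(k(s(b), s(b))))   [R5 at 1]
2. k(s(b), s(k(s(b), s(b))))  →  k(s(b), s(b))   [R5 at ε]
3. k(s(b), s(b))  →  b   [R5 at ε]

Reduce t₂ = k(s(k(s(b), s(s(s(k(s(b), s(a))))))), s(s(b))):
1. k(s(k(s(b), s(s(s(k(s(b), s(a))))))), s(s(b)))  →  k(s(s(s(k(s(b), s(a))))), s(s(b)))   [R5 at 1.1]
2. k(s(s(s(k(s(b), s(a))))), s(s(b)))  →  s(s(b))   [R4 at ε]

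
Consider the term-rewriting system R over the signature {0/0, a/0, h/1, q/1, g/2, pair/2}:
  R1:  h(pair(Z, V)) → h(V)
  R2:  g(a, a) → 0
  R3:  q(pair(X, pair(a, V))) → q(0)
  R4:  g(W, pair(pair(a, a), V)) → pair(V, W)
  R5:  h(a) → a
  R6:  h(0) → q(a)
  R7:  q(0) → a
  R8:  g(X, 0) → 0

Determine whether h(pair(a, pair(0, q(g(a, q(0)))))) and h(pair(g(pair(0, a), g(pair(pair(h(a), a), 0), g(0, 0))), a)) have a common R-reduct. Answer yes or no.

Reduce t₁ = h(pair(a, pair(0, q(g(a, q(0)))))):
1. h(pair(a, pair(0, q(g(a, q(0))))))  →  h(pair(0, q(g(a, q(0)))))   [R1 at ε]
2. h(pair(0, q(g(a, q(0)))))  →  h(q(g(a, q(0))))   [R1 at ε]
3. h(q(g(a, q(0))))  →  h(q(g(a, a)))   [R7 at 1.1.2]
4. h(q(g(a, a)))  →  h(q(0))   [R2 at 1.1]
5. h(q(0))  →  h(a)   [R7 at 1]
6. h(a)  →  a   [R5 at ε]

Reduce t₂ = h(pair(g(pair(0, a), g(pair(pair(h(a), a), 0), g(0, 0))), a)):
1. h(pair(g(pair(0, a), g(pair(pair(h(a), a), 0), g(0, 0))), a))  →  h(a)   [R1 at ε]
2. h(a)  →  a   [R5 at ε]

yes — NF(t₁) = a, NF(t₂) = a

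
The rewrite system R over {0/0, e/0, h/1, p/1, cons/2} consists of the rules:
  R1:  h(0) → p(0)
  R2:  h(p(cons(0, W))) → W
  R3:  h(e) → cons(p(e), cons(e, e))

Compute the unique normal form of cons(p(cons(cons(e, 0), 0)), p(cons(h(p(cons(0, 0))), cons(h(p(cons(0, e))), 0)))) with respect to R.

1. cons(p(cons(cons(e, 0), 0)), p(cons(h(p(cons(0, 0))), cons(h(p(cons(0, e))), 0))))  →  cons(p(cons(cons(e, 0), 0)), p(cons(0, cons(h(p(cons(0, e))), 0))))   [R2 at 2.1.1]
2. cons(p(cons(cons(e, 0), 0)), p(cons(0, cons(h(p(cons(0, e))), 0))))  →  cons(p(cons(cons(e, 0), 0)), p(cons(0, cons(e, 0))))   [R2 at 2.1.2.1]

cons(p(cons(cons(e, 0), 0)), p(cons(0, cons(e, 0))))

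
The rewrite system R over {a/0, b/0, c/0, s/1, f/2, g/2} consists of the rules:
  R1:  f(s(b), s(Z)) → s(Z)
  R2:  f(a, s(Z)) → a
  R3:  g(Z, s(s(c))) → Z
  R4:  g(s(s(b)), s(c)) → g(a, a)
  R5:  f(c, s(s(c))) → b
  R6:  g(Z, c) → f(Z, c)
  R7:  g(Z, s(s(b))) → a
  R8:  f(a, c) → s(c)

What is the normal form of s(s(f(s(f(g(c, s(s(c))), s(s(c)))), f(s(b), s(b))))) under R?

s(s(s(b)))

1. s(s(f(s(f(g(c, s(s(c))), s(s(c)))), f(s(b), s(b)))))  →  s(s(f(s(f(c, s(s(c)))), f(s(b), s(b)))))   [R3 at 1.1.1.1.1]
2. s(s(f(s(f(c, s(s(c)))), f(s(b), s(b)))))  →  s(s(f(s(b), f(s(b), s(b)))))   [R5 at 1.1.1.1]
3. s(s(f(s(b), f(s(b), s(b)))))  →  s(s(f(s(b), s(b))))   [R1 at 1.1.2]
4. s(s(f(s(b), s(b))))  →  s(s(s(b)))   [R1 at 1.1]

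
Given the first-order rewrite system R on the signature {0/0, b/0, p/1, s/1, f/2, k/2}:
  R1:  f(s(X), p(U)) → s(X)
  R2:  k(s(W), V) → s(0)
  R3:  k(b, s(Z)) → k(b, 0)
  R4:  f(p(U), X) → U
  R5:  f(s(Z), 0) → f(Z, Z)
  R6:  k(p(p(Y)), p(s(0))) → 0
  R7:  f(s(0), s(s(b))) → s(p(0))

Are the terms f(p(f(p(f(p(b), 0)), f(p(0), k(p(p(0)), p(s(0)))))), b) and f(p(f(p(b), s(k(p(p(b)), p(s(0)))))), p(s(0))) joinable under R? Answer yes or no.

Reduce t₁ = f(p(f(p(f(p(b), 0)), f(p(0), k(p(p(0)), p(s(0)))))), b):
1. f(p(f(p(f(p(b), 0)), f(p(0), k(p(p(0)), p(s(0)))))), b)  →  f(p(f(p(b), 0)), f(p(0), k(p(p(0)), p(s(0)))))   [R4 at ε]
2. f(p(f(p(b), 0)), f(p(0), k(p(p(0)), p(s(0)))))  →  f(p(b), 0)   [R4 at ε]
3. f(p(b), 0)  →  b   [R4 at ε]

Reduce t₂ = f(p(f(p(b), s(k(p(p(b)), p(s(0)))))), p(s(0))):
1. f(p(f(p(b), s(k(p(p(b)), p(s(0)))))), p(s(0)))  →  f(p(b), s(k(p(p(b)), p(s(0)))))   [R4 at ε]
2. f(p(b), s(k(p(p(b)), p(s(0)))))  →  b   [R4 at ε]

yes — NF(t₁) = b, NF(t₂) = b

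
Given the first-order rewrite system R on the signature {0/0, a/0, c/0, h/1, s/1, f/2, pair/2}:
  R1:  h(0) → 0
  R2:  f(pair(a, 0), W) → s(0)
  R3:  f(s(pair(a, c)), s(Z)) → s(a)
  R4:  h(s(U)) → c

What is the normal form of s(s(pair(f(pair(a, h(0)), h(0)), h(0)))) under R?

1. s(s(pair(f(pair(a, h(0)), h(0)), h(0))))  →  s(s(pair(f(pair(a, 0), h(0)), h(0))))   [R1 at 1.1.1.1.2]
2. s(s(pair(f(pair(a, 0), h(0)), h(0))))  →  s(s(pair(s(0), h(0))))   [R2 at 1.1.1]
3. s(s(pair(s(0), h(0))))  →  s(s(pair(s(0), 0)))   [R1 at 1.1.2]

s(s(pair(s(0), 0)))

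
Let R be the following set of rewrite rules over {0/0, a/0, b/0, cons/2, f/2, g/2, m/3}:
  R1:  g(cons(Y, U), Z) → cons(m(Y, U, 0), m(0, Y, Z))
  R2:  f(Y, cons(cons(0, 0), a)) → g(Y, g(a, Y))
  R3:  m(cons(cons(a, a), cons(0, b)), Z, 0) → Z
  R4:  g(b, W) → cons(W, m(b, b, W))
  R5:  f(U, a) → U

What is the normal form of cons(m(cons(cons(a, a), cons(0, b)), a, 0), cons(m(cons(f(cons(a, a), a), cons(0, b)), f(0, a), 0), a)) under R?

cons(a, cons(0, a))

1. cons(m(cons(cons(a, a), cons(0, b)), a, 0), cons(m(cons(f(cons(a, a), a), cons(0, b)), f(0, a), 0), a))  →  cons(a, cons(m(cons(f(cons(a, a), a), cons(0, b)), f(0, a), 0), a))   [R3 at 1]
2. cons(a, cons(m(cons(f(cons(a, a), a), cons(0, b)), f(0, a), 0), a))  →  cons(a, cons(m(cons(cons(a, a), cons(0, b)), f(0, a), 0), a))   [R5 at 2.1.1.1]
3. cons(a, cons(m(cons(cons(a, a), cons(0, b)), f(0, a), 0), a))  →  cons(a, cons(f(0, a), a))   [R3 at 2.1]
4. cons(a, cons(f(0, a), a))  →  cons(a, cons(0, a))   [R5 at 2.1]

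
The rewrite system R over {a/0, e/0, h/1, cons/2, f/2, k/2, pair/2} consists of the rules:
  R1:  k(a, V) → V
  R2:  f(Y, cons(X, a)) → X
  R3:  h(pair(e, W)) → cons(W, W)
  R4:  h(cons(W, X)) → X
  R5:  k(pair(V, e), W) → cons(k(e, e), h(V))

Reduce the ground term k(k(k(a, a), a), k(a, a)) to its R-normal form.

1. k(k(k(a, a), a), k(a, a))  →  k(k(a, a), k(a, a))   [R1 at 1.1]
2. k(k(a, a), k(a, a))  →  k(a, k(a, a))   [R1 at 1]
3. k(a, k(a, a))  →  k(a, a)   [R1 at ε]
4. k(a, a)  →  a   [R1 at ε]

a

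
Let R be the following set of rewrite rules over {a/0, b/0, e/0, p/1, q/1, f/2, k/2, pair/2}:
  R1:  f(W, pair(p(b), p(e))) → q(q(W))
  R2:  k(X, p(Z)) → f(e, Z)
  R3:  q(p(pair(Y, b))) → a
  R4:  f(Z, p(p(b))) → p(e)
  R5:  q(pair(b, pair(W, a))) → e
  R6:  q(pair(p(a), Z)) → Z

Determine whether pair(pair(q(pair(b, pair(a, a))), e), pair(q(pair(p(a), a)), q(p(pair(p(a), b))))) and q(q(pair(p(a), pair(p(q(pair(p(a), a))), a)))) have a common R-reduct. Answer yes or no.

no — NF(t₁) = pair(pair(e, e), pair(a, a)), NF(t₂) = a

Reduce t₁ = pair(pair(q(pair(b, pair(a, a))), e), pair(q(pair(p(a), a)), q(p(pair(p(a), b))))):
1. pair(pair(q(pair(b, pair(a, a))), e), pair(q(pair(p(a), a)), q(p(pair(p(a), b)))))  →  pair(pair(e, e), pair(q(pair(p(a), a)), q(p(pair(p(a), b)))))   [R5 at 1.1]
2. pair(pair(e, e), pair(q(pair(p(a), a)), q(p(pair(p(a), b)))))  →  pair(pair(e, e), pair(a, q(p(pair(p(a), b)))))   [R6 at 2.1]
3. pair(pair(e, e), pair(a, q(p(pair(p(a), b)))))  →  pair(pair(e, e), pair(a, a))   [R3 at 2.2]

Reduce t₂ = q(q(pair(p(a), pair(p(q(pair(p(a), a))), a)))):
1. q(q(pair(p(a), pair(p(q(pair(p(a), a))), a))))  →  q(pair(p(q(pair(p(a), a))), a))   [R6 at 1]
2. q(pair(p(q(pair(p(a), a))), a))  →  q(pair(p(a), a))   [R6 at 1.1.1]
3. q(pair(p(a), a))  →  a   [R6 at ε]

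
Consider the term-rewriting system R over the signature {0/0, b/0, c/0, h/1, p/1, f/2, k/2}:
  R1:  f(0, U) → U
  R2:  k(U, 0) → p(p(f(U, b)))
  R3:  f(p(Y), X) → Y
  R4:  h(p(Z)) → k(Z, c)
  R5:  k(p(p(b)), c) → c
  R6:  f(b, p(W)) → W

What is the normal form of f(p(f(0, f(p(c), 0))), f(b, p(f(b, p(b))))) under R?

c

1. f(p(f(0, f(p(c), 0))), f(b, p(f(b, p(b)))))  →  f(0, f(p(c), 0))   [R3 at ε]
2. f(0, f(p(c), 0))  →  f(p(c), 0)   [R1 at ε]
3. f(p(c), 0)  →  c   [R3 at ε]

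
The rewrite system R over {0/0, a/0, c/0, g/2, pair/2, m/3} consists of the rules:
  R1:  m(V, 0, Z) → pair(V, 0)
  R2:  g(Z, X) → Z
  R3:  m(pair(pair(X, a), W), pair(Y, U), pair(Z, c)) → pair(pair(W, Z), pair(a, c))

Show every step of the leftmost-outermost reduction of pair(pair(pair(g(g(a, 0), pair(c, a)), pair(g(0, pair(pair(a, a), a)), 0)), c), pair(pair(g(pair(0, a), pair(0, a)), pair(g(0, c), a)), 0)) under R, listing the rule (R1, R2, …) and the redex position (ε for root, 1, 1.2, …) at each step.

pair(pair(pair(a, pair(0, 0)), c), pair(pair(pair(0, a), pair(0, a)), 0))

1. pair(pair(pair(g(g(a, 0), pair(c, a)), pair(g(0, pair(pair(a, a), a)), 0)), c), pair(pair(g(pair(0, a), pair(0, a)), pair(g(0, c), a)), 0))  →  pair(pair(pair(g(a, 0), pair(g(0, pair(pair(a, a), a)), 0)), c), pair(pair(g(pair(0, a), pair(0, a)), pair(g(0, c), a)), 0))   [R2 at 1.1.1]
2. pair(pair(pair(g(a, 0), pair(g(0, pair(pair(a, a), a)), 0)), c), pair(pair(g(pair(0, a), pair(0, a)), pair(g(0, c), a)), 0))  →  pair(pair(pair(a, pair(g(0, pair(pair(a, a), a)), 0)), c), pair(pair(g(pair(0, a), pair(0, a)), pair(g(0, c), a)), 0))   [R2 at 1.1.1]
3. pair(pair(pair(a, pair(g(0, pair(pair(a, a), a)), 0)), c), pair(pair(g(pair(0, a), pair(0, a)), pair(g(0, c), a)), 0))  →  pair(pair(pair(a, pair(0, 0)), c), pair(pair(g(pair(0, a), pair(0, a)), pair(g(0, c), a)), 0))   [R2 at 1.1.2.1]
4. pair(pair(pair(a, pair(0, 0)), c), pair(pair(g(pair(0, a), pair(0, a)), pair(g(0, c), a)), 0))  →  pair(pair(pair(a, pair(0, 0)), c), pair(pair(pair(0, a), pair(g(0, c), a)), 0))   [R2 at 2.1.1]
5. pair(pair(pair(a, pair(0, 0)), c), pair(pair(pair(0, a), pair(g(0, c), a)), 0))  →  pair(pair(pair(a, pair(0, 0)), c), pair(pair(pair(0, a), pair(0, a)), 0))   [R2 at 2.1.2.1]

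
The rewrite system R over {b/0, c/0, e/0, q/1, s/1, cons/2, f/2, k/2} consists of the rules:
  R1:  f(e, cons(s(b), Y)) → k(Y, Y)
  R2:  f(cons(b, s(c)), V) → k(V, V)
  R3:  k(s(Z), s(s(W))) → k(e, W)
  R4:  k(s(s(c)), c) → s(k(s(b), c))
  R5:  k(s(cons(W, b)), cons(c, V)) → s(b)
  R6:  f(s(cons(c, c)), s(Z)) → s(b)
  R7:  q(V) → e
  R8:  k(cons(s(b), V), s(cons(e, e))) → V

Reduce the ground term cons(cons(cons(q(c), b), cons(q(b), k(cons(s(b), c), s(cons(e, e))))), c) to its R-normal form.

1. cons(cons(cons(q(c), b), cons(q(b), k(cons(s(b), c), s(cons(e, e))))), c)  →  cons(cons(cons(e, b), cons(q(b), k(cons(s(b), c), s(cons(e, e))))), c)   [R7 at 1.1.1]
2. cons(cons(cons(e, b), cons(q(b), k(cons(s(b), c), s(cons(e, e))))), c)  →  cons(cons(cons(e, b), cons(e, k(cons(s(b), c), s(cons(e, e))))), c)   [R7 at 1.2.1]
3. cons(cons(cons(e, b), cons(e, k(cons(s(b), c), s(cons(e, e))))), c)  →  cons(cons(cons(e, b), cons(e, c)), c)   [R8 at 1.2.2]

cons(cons(cons(e, b), cons(e, c)), c)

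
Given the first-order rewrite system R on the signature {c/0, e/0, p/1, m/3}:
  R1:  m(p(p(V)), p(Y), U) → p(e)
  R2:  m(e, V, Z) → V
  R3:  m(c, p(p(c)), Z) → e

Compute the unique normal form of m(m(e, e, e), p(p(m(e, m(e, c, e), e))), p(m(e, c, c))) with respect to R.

p(p(c))

1. m(m(e, e, e), p(p(m(e, m(e, c, e), e))), p(m(e, c, c)))  →  m(e, p(p(m(e, m(e, c, e), e))), p(m(e, c, c)))   [R2 at 1]
2. m(e, p(p(m(e, m(e, c, e), e))), p(m(e, c, c)))  →  p(p(m(e, m(e, c, e), e)))   [R2 at ε]
3. p(p(m(e, m(e, c, e), e)))  →  p(p(m(e, c, e)))   [R2 at 1.1]
4. p(p(m(e, c, e)))  →  p(p(c))   [R2 at 1.1]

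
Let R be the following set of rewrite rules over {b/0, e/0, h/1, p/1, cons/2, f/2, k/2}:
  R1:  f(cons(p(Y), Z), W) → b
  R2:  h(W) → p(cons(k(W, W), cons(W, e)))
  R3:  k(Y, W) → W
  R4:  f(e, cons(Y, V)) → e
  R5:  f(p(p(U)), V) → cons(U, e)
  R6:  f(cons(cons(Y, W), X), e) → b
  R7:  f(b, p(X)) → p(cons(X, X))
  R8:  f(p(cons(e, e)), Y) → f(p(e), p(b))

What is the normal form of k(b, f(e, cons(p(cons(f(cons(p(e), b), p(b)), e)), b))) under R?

1. k(b, f(e, cons(p(cons(f(cons(p(e), b), p(b)), e)), b)))  →  f(e, cons(p(cons(f(cons(p(e), b), p(b)), e)), b))   [R3 at ε]
2. f(e, cons(p(cons(f(cons(p(e), b), p(b)), e)), b))  →  e   [R4 at ε]

e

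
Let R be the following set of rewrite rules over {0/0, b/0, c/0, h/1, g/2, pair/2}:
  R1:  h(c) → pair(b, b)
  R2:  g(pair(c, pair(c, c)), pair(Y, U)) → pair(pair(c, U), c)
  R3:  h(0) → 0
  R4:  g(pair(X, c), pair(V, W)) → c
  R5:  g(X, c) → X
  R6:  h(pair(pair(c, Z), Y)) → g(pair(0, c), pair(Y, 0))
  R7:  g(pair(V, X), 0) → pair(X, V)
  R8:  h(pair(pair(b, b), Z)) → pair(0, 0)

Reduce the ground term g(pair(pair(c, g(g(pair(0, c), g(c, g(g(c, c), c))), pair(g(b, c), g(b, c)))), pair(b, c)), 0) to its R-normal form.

pair(pair(b, c), pair(c, c))

1. g(pair(pair(c, g(g(pair(0, c), g(c, g(g(c, c), c))), pair(g(b, c), g(b, c)))), pair(b, c)), 0)  →  pair(pair(b, c), pair(c, g(g(pair(0, c), g(c, g(g(c, c), c))), pair(g(b, c), g(b, c)))))   [R7 at ε]
2. pair(pair(b, c), pair(c, g(g(pair(0, c), g(c, g(g(c, c), c))), pair(g(b, c), g(b, c)))))  →  pair(pair(b, c), pair(c, g(g(pair(0, c), g(c, g(c, c))), pair(g(b, c), g(b, c)))))   [R5 at 2.2.1.2.2]
3. pair(pair(b, c), pair(c, g(g(pair(0, c), g(c, g(c, c))), pair(g(b, c), g(b, c)))))  →  pair(pair(b, c), pair(c, g(g(pair(0, c), g(c, c)), pair(g(b, c), g(b, c)))))   [R5 at 2.2.1.2.2]
4. pair(pair(b, c), pair(c, g(g(pair(0, c), g(c, c)), pair(g(b, c), g(b, c)))))  →  pair(pair(b, c), pair(c, g(g(pair(0, c), c), pair(g(b, c), g(b, c)))))   [R5 at 2.2.1.2]
5. pair(pair(b, c), pair(c, g(g(pair(0, c), c), pair(g(b, c), g(b, c)))))  →  pair(pair(b, c), pair(c, g(pair(0, c), pair(g(b, c), g(b, c)))))   [R5 at 2.2.1]
6. pair(pair(b, c), pair(c, g(pair(0, c), pair(g(b, c), g(b, c)))))  →  pair(pair(b, c), pair(c, c))   [R4 at 2.2]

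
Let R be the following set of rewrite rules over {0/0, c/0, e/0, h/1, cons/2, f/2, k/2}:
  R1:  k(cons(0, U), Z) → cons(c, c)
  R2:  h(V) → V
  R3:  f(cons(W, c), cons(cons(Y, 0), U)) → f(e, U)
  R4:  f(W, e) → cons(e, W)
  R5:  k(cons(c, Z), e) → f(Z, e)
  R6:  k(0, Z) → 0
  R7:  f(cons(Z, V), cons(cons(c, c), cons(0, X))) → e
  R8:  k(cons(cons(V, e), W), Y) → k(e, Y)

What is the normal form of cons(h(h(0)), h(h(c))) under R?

cons(0, c)

1. cons(h(h(0)), h(h(c)))  →  cons(h(0), h(h(c)))   [R2 at 1]
2. cons(h(0), h(h(c)))  →  cons(0, h(h(c)))   [R2 at 1]
3. cons(0, h(h(c)))  →  cons(0, h(c))   [R2 at 2]
4. cons(0, h(c))  →  cons(0, c)   [R2 at 2]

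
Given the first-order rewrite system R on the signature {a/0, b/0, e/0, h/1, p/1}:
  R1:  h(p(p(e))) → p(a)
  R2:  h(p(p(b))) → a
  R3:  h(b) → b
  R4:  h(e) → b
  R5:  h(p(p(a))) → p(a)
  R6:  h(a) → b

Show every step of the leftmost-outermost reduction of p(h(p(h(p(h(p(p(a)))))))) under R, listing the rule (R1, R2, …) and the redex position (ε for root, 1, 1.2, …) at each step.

1. p(h(p(h(p(h(p(p(a))))))))  →  p(h(p(h(p(p(a))))))   [R5 at 1.1.1.1.1]
2. p(h(p(h(p(p(a))))))  →  p(h(p(p(a))))   [R5 at 1.1.1]
3. p(h(p(p(a))))  →  p(p(a))   [R5 at 1]

p(p(a))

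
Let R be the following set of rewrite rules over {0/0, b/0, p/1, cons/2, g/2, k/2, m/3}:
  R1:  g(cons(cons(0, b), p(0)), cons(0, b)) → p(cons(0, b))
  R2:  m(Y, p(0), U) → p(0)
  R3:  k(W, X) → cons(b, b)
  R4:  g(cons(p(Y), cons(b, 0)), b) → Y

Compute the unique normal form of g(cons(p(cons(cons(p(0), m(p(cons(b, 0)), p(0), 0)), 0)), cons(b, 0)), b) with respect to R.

1. g(cons(p(cons(cons(p(0), m(p(cons(b, 0)), p(0), 0)), 0)), cons(b, 0)), b)  →  cons(cons(p(0), m(p(cons(b, 0)), p(0), 0)), 0)   [R4 at ε]
2. cons(cons(p(0), m(p(cons(b, 0)), p(0), 0)), 0)  →  cons(cons(p(0), p(0)), 0)   [R2 at 1.2]

cons(cons(p(0), p(0)), 0)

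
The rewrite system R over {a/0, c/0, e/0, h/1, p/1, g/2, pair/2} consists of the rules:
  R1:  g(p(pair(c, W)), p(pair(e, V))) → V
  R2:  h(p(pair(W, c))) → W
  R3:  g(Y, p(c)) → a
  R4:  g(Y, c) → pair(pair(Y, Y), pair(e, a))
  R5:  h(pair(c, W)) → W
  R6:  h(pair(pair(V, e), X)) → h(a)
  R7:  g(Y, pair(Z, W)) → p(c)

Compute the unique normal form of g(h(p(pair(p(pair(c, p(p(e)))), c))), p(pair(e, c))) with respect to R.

c

1. g(h(p(pair(p(pair(c, p(p(e)))), c))), p(pair(e, c)))  →  g(p(pair(c, p(p(e)))), p(pair(e, c)))   [R2 at 1]
2. g(p(pair(c, p(p(e)))), p(pair(e, c)))  →  c   [R1 at ε]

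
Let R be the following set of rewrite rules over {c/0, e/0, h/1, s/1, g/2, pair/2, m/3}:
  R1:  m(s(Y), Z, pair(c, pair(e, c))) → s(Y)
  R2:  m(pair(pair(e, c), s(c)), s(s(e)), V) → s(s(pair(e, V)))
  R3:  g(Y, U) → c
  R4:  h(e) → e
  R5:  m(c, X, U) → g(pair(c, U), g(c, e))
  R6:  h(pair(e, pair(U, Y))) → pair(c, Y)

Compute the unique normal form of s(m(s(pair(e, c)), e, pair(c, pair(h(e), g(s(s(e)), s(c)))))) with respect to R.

s(s(pair(e, c)))

1. s(m(s(pair(e, c)), e, pair(c, pair(h(e), g(s(s(e)), s(c))))))  →  s(m(s(pair(e, c)), e, pair(c, pair(e, g(s(s(e)), s(c))))))   [R4 at 1.3.2.1]
2. s(m(s(pair(e, c)), e, pair(c, pair(e, g(s(s(e)), s(c))))))  →  s(m(s(pair(e, c)), e, pair(c, pair(e, c))))   [R3 at 1.3.2.2]
3. s(m(s(pair(e, c)), e, pair(c, pair(e, c))))  →  s(s(pair(e, c)))   [R1 at 1]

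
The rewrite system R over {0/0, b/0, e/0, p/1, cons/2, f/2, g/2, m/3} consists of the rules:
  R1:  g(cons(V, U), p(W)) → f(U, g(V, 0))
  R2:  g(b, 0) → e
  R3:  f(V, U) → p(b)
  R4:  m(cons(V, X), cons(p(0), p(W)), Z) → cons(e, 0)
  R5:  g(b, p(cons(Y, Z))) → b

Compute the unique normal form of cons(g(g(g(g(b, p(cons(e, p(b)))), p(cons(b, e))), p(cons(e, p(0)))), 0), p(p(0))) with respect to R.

cons(e, p(p(0)))

1. cons(g(g(g(g(b, p(cons(e, p(b)))), p(cons(b, e))), p(cons(e, p(0)))), 0), p(p(0)))  →  cons(g(g(g(b, p(cons(b, e))), p(cons(e, p(0)))), 0), p(p(0)))   [R5 at 1.1.1.1]
2. cons(g(g(g(b, p(cons(b, e))), p(cons(e, p(0)))), 0), p(p(0)))  →  cons(g(g(b, p(cons(e, p(0)))), 0), p(p(0)))   [R5 at 1.1.1]
3. cons(g(g(b, p(cons(e, p(0)))), 0), p(p(0)))  →  cons(g(b, 0), p(p(0)))   [R5 at 1.1]
4. cons(g(b, 0), p(p(0)))  →  cons(e, p(p(0)))   [R2 at 1]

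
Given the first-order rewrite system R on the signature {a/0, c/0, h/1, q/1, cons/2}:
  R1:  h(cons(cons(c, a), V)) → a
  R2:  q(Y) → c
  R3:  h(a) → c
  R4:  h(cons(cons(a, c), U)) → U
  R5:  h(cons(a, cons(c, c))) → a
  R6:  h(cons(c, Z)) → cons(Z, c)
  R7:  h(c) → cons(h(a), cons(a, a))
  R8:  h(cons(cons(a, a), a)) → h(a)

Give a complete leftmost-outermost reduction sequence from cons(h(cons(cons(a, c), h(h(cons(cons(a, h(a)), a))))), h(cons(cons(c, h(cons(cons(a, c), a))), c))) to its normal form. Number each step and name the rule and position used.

cons(c, a)

1. cons(h(cons(cons(a, c), h(h(cons(cons(a, h(a)), a))))), h(cons(cons(c, h(cons(cons(a, c), a))), c)))  →  cons(h(h(cons(cons(a, h(a)), a))), h(cons(cons(c, h(cons(cons(a, c), a))), c)))   [R4 at 1]
2. cons(h(h(cons(cons(a, h(a)), a))), h(cons(cons(c, h(cons(cons(a, c), a))), c)))  →  cons(h(h(cons(cons(a, c), a))), h(cons(cons(c, h(cons(cons(a, c), a))), c)))   [R3 at 1.1.1.1.2]
3. cons(h(h(cons(cons(a, c), a))), h(cons(cons(c, h(cons(cons(a, c), a))), c)))  →  cons(h(a), h(cons(cons(c, h(cons(cons(a, c), a))), c)))   [R4 at 1.1]
4. cons(h(a), h(cons(cons(c, h(cons(cons(a, c), a))), c)))  →  cons(c, h(cons(cons(c, h(cons(cons(a, c), a))), c)))   [R3 at 1]
5. cons(c, h(cons(cons(c, h(cons(cons(a, c), a))), c)))  →  cons(c, h(cons(cons(c, a), c)))   [R4 at 2.1.1.2]
6. cons(c, h(cons(cons(c, a), c)))  →  cons(c, a)   [R1 at 2]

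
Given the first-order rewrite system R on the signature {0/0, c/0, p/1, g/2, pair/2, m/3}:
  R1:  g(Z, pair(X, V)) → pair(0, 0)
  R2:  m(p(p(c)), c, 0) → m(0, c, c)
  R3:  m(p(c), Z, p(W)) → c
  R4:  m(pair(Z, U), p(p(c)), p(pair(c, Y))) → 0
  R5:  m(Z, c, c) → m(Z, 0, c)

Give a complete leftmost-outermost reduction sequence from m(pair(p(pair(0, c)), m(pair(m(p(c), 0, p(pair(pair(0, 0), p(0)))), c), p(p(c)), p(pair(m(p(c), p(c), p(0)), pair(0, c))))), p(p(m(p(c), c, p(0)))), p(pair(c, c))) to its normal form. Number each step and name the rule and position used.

0

1. m(pair(p(pair(0, c)), m(pair(m(p(c), 0, p(pair(pair(0, 0), p(0)))), c), p(p(c)), p(pair(m(p(c), p(c), p(0)), pair(0, c))))), p(p(m(p(c), c, p(0)))), p(pair(c, c)))  →  m(pair(p(pair(0, c)), m(pair(c, c), p(p(c)), p(pair(m(p(c), p(c), p(0)), pair(0, c))))), p(p(m(p(c), c, p(0)))), p(pair(c, c)))   [R3 at 1.2.1.1]
2. m(pair(p(pair(0, c)), m(pair(c, c), p(p(c)), p(pair(m(p(c), p(c), p(0)), pair(0, c))))), p(p(m(p(c), c, p(0)))), p(pair(c, c)))  →  m(pair(p(pair(0, c)), m(pair(c, c), p(p(c)), p(pair(c, pair(0, c))))), p(p(m(p(c), c, p(0)))), p(pair(c, c)))   [R3 at 1.2.3.1.1]
3. m(pair(p(pair(0, c)), m(pair(c, c), p(p(c)), p(pair(c, pair(0, c))))), p(p(m(p(c), c, p(0)))), p(pair(c, c)))  →  m(pair(p(pair(0, c)), 0), p(p(m(p(c), c, p(0)))), p(pair(c, c)))   [R4 at 1.2]
4. m(pair(p(pair(0, c)), 0), p(p(m(p(c), c, p(0)))), p(pair(c, c)))  →  m(pair(p(pair(0, c)), 0), p(p(c)), p(pair(c, c)))   [R3 at 2.1.1]
5. m(pair(p(pair(0, c)), 0), p(p(c)), p(pair(c, c)))  →  0   [R4 at ε]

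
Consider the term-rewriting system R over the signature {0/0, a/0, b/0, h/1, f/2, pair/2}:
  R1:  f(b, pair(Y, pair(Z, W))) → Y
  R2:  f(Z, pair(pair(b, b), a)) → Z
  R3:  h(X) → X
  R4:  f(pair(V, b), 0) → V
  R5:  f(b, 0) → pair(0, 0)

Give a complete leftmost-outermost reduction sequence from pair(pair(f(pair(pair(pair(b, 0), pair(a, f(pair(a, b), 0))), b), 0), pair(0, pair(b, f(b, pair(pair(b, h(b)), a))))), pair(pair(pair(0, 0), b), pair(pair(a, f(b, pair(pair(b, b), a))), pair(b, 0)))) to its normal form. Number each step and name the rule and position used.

pair(pair(pair(pair(b, 0), pair(a, a)), pair(0, pair(b, b))), pair(pair(pair(0, 0), b), pair(pair(a, b), pair(b, 0))))

1. pair(pair(f(pair(pair(pair(b, 0), pair(a, f(pair(a, b), 0))), b), 0), pair(0, pair(b, f(b, pair(pair(b, h(b)), a))))), pair(pair(pair(0, 0), b), pair(pair(a, f(b, pair(pair(b, b), a))), pair(b, 0))))  →  pair(pair(pair(pair(b, 0), pair(a, f(pair(a, b), 0))), pair(0, pair(b, f(b, pair(pair(b, h(b)), a))))), pair(pair(pair(0, 0), b), pair(pair(a, f(b, pair(pair(b, b), a))), pair(b, 0))))   [R4 at 1.1]
2. pair(pair(pair(pair(b, 0), pair(a, f(pair(a, b), 0))), pair(0, pair(b, f(b, pair(pair(b, h(b)), a))))), pair(pair(pair(0, 0), b), pair(pair(a, f(b, pair(pair(b, b), a))), pair(b, 0))))  →  pair(pair(pair(pair(b, 0), pair(a, a)), pair(0, pair(b, f(b, pair(pair(b, h(b)), a))))), pair(pair(pair(0, 0), b), pair(pair(a, f(b, pair(pair(b, b), a))), pair(b, 0))))   [R4 at 1.1.2.2]
3. pair(pair(pair(pair(b, 0), pair(a, a)), pair(0, pair(b, f(b, pair(pair(b, h(b)), a))))), pair(pair(pair(0, 0), b), pair(pair(a, f(b, pair(pair(b, b), a))), pair(b, 0))))  →  pair(pair(pair(pair(b, 0), pair(a, a)), pair(0, pair(b, f(b, pair(pair(b, b), a))))), pair(pair(pair(0, 0), b), pair(pair(a, f(b, pair(pair(b, b), a))), pair(b, 0))))   [R3 at 1.2.2.2.2.1.2]
4. pair(pair(pair(pair(b, 0), pair(a, a)), pair(0, pair(b, f(b, pair(pair(b, b), a))))), pair(pair(pair(0, 0), b), pair(pair(a, f(b, pair(pair(b, b), a))), pair(b, 0))))  →  pair(pair(pair(pair(b, 0), pair(a, a)), pair(0, pair(b, b))), pair(pair(pair(0, 0), b), pair(pair(a, f(b, pair(pair(b, b), a))), pair(b, 0))))   [R2 at 1.2.2.2]
5. pair(pair(pair(pair(b, 0), pair(a, a)), pair(0, pair(b, b))), pair(pair(pair(0, 0), b), pair(pair(a, f(b, pair(pair(b, b), a))), pair(b, 0))))  →  pair(pair(pair(pair(b, 0), pair(a, a)), pair(0, pair(b, b))), pair(pair(pair(0, 0), b), pair(pair(a, b), pair(b, 0))))   [R2 at 2.2.1.2]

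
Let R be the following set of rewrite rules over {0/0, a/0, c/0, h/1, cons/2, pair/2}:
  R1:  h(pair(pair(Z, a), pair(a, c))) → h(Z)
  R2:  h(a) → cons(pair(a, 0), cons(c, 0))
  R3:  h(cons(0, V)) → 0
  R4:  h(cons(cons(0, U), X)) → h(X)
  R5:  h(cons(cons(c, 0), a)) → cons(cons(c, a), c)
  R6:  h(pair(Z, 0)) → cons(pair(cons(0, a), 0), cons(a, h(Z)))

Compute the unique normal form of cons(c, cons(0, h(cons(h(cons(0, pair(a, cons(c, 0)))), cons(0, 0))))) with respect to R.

1. cons(c, cons(0, h(cons(h(cons(0, pair(a, cons(c, 0)))), cons(0, 0)))))  →  cons(c, cons(0, h(cons(0, cons(0, 0)))))   [R3 at 2.2.1.1]
2. cons(c, cons(0, h(cons(0, cons(0, 0)))))  →  cons(c, cons(0, 0))   [R3 at 2.2]

cons(c, cons(0, 0))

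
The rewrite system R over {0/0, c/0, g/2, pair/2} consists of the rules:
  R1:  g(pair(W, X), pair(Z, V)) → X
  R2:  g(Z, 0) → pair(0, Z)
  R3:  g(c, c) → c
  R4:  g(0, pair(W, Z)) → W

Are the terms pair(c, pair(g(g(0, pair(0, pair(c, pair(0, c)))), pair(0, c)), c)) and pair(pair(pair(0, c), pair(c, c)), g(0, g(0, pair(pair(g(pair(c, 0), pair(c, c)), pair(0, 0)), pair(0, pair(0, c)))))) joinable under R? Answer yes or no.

no — NF(t₁) = pair(c, pair(0, c)), NF(t₂) = pair(pair(pair(0, c), pair(c, c)), 0)

Reduce t₁ = pair(c, pair(g(g(0, pair(0, pair(c, pair(0, c)))), pair(0, c)), c)):
1. pair(c, pair(g(g(0, pair(0, pair(c, pair(0, c)))), pair(0, c)), c))  →  pair(c, pair(g(0, pair(0, c)), c))   [R4 at 2.1.1]
2. pair(c, pair(g(0, pair(0, c)), c))  →  pair(c, pair(0, c))   [R4 at 2.1]

Reduce t₂ = pair(pair(pair(0, c), pair(c, c)), g(0, g(0, pair(pair(g(pair(c, 0), pair(c, c)), pair(0, 0)), pair(0, pair(0, c)))))):
1. pair(pair(pair(0, c), pair(c, c)), g(0, g(0, pair(pair(g(pair(c, 0), pair(c, c)), pair(0, 0)), pair(0, pair(0, c))))))  →  pair(pair(pair(0, c), pair(c, c)), g(0, pair(g(pair(c, 0), pair(c, c)), pair(0, 0))))   [R4 at 2.2]
2. pair(pair(pair(0, c), pair(c, c)), g(0, pair(g(pair(c, 0), pair(c, c)), pair(0, 0))))  →  pair(pair(pair(0, c), pair(c, c)), g(pair(c, 0), pair(c, c)))   [R4 at 2]
3. pair(pair(pair(0, c), pair(c, c)), g(pair(c, 0), pair(c, c)))  →  pair(pair(pair(0, c), pair(c, c)), 0)   [R1 at 2]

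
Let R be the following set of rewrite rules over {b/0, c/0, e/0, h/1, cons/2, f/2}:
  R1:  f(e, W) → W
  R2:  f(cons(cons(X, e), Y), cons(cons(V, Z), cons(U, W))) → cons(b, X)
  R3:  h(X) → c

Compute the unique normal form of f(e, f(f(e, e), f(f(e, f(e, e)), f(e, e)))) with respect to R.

1. f(e, f(f(e, e), f(f(e, f(e, e)), f(e, e))))  →  f(f(e, e), f(f(e, f(e, e)), f(e, e)))   [R1 at ε]
2. f(f(e, e), f(f(e, f(e, e)), f(e, e)))  →  f(e, f(f(e, f(e, e)), f(e, e)))   [R1 at 1]
3. f(e, f(f(e, f(e, e)), f(e, e)))  →  f(f(e, f(e, e)), f(e, e))   [R1 at ε]
4. f(f(e, f(e, e)), f(e, e))  →  f(f(e, e), f(e, e))   [R1 at 1]
5. f(f(e, e), f(e, e))  →  f(e, f(e, e))   [R1 at 1]
6. f(e, f(e, e))  →  f(e, e)   [R1 at ε]
7. f(e, e)  →  e   [R1 at ε]

e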